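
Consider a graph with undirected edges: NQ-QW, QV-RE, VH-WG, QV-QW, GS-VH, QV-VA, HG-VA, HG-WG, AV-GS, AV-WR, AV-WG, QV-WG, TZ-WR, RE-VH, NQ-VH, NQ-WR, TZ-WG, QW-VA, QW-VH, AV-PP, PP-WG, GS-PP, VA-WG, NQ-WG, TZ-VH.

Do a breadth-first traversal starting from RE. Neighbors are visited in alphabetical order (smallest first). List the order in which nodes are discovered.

Visit RE; enqueue QV, VH → queue [QV, VH]
Visit QV; enqueue QW, VA, WG → queue [VH, QW, VA, WG]
Visit VH; enqueue GS, NQ, TZ → queue [QW, VA, WG, GS, NQ, TZ]
Visit QW → queue [VA, WG, GS, NQ, TZ]
Visit VA; enqueue HG → queue [WG, GS, NQ, TZ, HG]
Visit WG; enqueue AV, PP → queue [GS, NQ, TZ, HG, AV, PP]
Visit GS → queue [NQ, TZ, HG, AV, PP]
Visit NQ; enqueue WR → queue [TZ, HG, AV, PP, WR]
Visit TZ → queue [HG, AV, PP, WR]
Visit HG → queue [AV, PP, WR]
Visit AV → queue [PP, WR]
Visit PP → queue [WR]
Visit WR → queue []

RE → QV → VH → QW → VA → WG → GS → NQ → TZ → HG → AV → PP → WR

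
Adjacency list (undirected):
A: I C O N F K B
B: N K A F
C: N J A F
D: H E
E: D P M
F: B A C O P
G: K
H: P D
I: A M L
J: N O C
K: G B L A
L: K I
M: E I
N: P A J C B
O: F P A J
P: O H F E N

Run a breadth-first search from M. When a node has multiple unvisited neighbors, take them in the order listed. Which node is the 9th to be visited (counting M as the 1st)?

O

Visit M; enqueue E, I → queue [E, I]
Visit E; enqueue D, P → queue [I, D, P]
Visit I; enqueue A, L → queue [D, P, A, L]
Visit D; enqueue H → queue [P, A, L, H]
Visit P; enqueue O, F, N → queue [A, L, H, O, F, N]
Visit A; enqueue C, K, B → queue [L, H, O, F, N, C, K, B]
Visit L → queue [H, O, F, N, C, K, B]
Visit H → queue [O, F, N, C, K, B]
Visit O; enqueue J → queue [F, N, C, K, B, J]
Visit F → queue [N, C, K, B, J]
Visit N → queue [C, K, B, J]
Visit C → queue [K, B, J]
Visit K; enqueue G → queue [B, J, G]
Visit B → queue [J, G]
Visit J → queue [G]
Visit G → queue []

Visit order: M, E, I, D, P, A, L, H, O, F, N, C, K, B, J, G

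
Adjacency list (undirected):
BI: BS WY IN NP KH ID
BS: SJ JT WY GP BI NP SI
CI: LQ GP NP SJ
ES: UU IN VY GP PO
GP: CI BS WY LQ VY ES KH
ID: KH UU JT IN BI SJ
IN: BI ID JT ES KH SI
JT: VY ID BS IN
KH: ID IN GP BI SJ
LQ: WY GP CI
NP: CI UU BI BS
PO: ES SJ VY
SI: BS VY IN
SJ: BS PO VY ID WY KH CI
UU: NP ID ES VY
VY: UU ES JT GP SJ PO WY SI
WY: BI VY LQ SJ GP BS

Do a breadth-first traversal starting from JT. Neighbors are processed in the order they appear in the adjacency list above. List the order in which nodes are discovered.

Visit JT; enqueue VY, ID, BS, IN → queue [VY, ID, BS, IN]
Visit VY; enqueue UU, ES, GP, SJ, PO, WY, SI → queue [ID, BS, IN, UU, ES, GP, SJ, PO, WY, SI]
Visit ID; enqueue KH, BI → queue [BS, IN, UU, ES, GP, SJ, PO, WY, SI, KH, BI]
Visit BS; enqueue NP → queue [IN, UU, ES, GP, SJ, PO, WY, SI, KH, BI, NP]
Visit IN → queue [UU, ES, GP, SJ, PO, WY, SI, KH, BI, NP]
Visit UU → queue [ES, GP, SJ, PO, WY, SI, KH, BI, NP]
Visit ES → queue [GP, SJ, PO, WY, SI, KH, BI, NP]
Visit GP; enqueue CI, LQ → queue [SJ, PO, WY, SI, KH, BI, NP, CI, LQ]
Visit SJ → queue [PO, WY, SI, KH, BI, NP, CI, LQ]
Visit PO → queue [WY, SI, KH, BI, NP, CI, LQ]
Visit WY → queue [SI, KH, BI, NP, CI, LQ]
Visit SI → queue [KH, BI, NP, CI, LQ]
Visit KH → queue [BI, NP, CI, LQ]
Visit BI → queue [NP, CI, LQ]
Visit NP → queue [CI, LQ]
Visit CI → queue [LQ]
Visit LQ → queue []

JT VY ID BS IN UU ES GP SJ PO WY SI KH BI NP CI LQ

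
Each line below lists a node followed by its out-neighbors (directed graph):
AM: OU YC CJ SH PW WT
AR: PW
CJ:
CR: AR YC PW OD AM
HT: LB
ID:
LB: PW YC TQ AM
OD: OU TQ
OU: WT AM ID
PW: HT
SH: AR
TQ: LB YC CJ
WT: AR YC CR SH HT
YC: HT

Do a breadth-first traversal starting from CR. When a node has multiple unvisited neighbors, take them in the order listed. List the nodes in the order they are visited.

Visit CR; enqueue AR, YC, PW, OD, AM → queue [AR, YC, PW, OD, AM]
Visit AR → queue [YC, PW, OD, AM]
Visit YC; enqueue HT → queue [PW, OD, AM, HT]
Visit PW → queue [OD, AM, HT]
Visit OD; enqueue OU, TQ → queue [AM, HT, OU, TQ]
Visit AM; enqueue CJ, SH, WT → queue [HT, OU, TQ, CJ, SH, WT]
Visit HT; enqueue LB → queue [OU, TQ, CJ, SH, WT, LB]
Visit OU; enqueue ID → queue [TQ, CJ, SH, WT, LB, ID]
Visit TQ → queue [CJ, SH, WT, LB, ID]
Visit CJ → queue [SH, WT, LB, ID]
Visit SH → queue [WT, LB, ID]
Visit WT → queue [LB, ID]
Visit LB → queue [ID]
Visit ID → queue []

CR, AR, YC, PW, OD, AM, HT, OU, TQ, CJ, SH, WT, LB, ID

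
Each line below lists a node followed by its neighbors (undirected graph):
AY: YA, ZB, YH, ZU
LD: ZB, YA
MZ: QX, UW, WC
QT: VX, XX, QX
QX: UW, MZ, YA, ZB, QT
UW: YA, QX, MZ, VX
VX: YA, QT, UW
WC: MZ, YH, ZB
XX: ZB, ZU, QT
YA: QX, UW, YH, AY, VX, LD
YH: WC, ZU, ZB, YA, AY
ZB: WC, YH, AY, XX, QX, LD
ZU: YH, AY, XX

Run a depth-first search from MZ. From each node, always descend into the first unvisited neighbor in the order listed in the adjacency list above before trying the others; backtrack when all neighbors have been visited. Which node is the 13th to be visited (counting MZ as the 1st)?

Visit MZ
MZ → QX
QX → UW
UW → YA
YA → YH
YH → WC
WC → ZB
ZB → AY
AY → ZU
ZU → XX
XX → QT
QT → VX
ZB → LD

Visit order: MZ, QX, UW, YA, YH, WC, ZB, AY, ZU, XX, QT, VX, LD

LD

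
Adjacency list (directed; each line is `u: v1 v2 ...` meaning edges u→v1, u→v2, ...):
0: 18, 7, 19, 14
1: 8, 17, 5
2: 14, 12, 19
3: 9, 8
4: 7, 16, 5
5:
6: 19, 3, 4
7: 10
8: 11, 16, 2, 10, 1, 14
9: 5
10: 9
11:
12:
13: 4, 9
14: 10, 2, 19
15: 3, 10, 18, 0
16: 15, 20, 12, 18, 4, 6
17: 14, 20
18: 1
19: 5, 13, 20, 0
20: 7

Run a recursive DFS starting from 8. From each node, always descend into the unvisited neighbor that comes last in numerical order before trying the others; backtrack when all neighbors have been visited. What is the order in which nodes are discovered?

8, 16, 20, 7, 10, 9, 5, 18, 1, 17, 14, 19, 13, 4, 0, 2, 12, 15, 3, 6, 11

Visit 8
8 → 16
16 → 20
20 → 7
7 → 10
10 → 9
9 → 5
16 → 18
18 → 1
1 → 17
17 → 14
14 → 19
19 → 13
13 → 4
19 → 0
14 → 2
2 → 12
16 → 15
15 → 3
16 → 6
8 → 11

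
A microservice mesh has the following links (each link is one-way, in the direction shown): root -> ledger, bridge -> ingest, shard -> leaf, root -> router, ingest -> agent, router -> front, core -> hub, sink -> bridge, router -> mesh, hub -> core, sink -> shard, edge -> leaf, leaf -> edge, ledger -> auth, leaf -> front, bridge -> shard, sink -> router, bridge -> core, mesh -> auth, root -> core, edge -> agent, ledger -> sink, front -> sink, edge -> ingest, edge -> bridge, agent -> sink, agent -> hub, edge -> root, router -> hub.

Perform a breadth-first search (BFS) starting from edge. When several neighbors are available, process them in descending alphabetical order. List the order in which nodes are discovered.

Visit edge; enqueue root, leaf, ingest, bridge, agent → queue [root, leaf, ingest, bridge, agent]
Visit root; enqueue router, ledger, core → queue [leaf, ingest, bridge, agent, router, ledger, core]
Visit leaf; enqueue front → queue [ingest, bridge, agent, router, ledger, core, front]
Visit ingest → queue [bridge, agent, router, ledger, core, front]
Visit bridge; enqueue shard → queue [agent, router, ledger, core, front, shard]
Visit agent; enqueue sink, hub → queue [router, ledger, core, front, shard, sink, hub]
Visit router; enqueue mesh → queue [ledger, core, front, shard, sink, hub, mesh]
Visit ledger; enqueue auth → queue [core, front, shard, sink, hub, mesh, auth]
Visit core → queue [front, shard, sink, hub, mesh, auth]
Visit front → queue [shard, sink, hub, mesh, auth]
Visit shard → queue [sink, hub, mesh, auth]
Visit sink → queue [hub, mesh, auth]
Visit hub → queue [mesh, auth]
Visit mesh → queue [auth]
Visit auth → queue []

edge → root → leaf → ingest → bridge → agent → router → ledger → core → front → shard → sink → hub → mesh → auth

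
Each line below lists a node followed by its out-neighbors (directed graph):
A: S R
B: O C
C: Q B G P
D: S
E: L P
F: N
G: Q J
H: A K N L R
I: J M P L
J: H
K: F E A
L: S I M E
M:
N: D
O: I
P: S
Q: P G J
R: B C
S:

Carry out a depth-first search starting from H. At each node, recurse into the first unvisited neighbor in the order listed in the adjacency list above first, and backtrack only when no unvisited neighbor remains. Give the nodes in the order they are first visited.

Visit H
H → A
A → S
A → R
R → B
B → O
O → I
I → J
I → M
I → P
I → L
L → E
B → C
C → Q
Q → G
H → K
K → F
F → N
N → D

H -> A -> S -> R -> B -> O -> I -> J -> M -> P -> L -> E -> C -> Q -> G -> K -> F -> N -> D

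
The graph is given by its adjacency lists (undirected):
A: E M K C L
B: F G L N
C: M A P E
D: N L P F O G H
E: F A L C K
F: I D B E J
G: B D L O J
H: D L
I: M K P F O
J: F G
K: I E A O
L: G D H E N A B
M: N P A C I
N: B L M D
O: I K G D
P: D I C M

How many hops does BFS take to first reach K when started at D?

Level 0: D
Level 1: F, G, H, L, N, O, P
Level 2: A, B, C, E, I, J, K, M
K first appears at level 2.

2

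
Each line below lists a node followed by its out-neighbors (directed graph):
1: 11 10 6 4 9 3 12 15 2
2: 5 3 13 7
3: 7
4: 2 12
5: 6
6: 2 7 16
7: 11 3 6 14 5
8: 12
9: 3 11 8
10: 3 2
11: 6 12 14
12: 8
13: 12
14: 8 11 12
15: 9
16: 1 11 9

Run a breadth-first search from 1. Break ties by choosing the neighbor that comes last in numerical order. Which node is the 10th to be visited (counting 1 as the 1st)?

2

Visit 1; enqueue 15, 12, 11, 10, 9, 6, 4, 3, 2 → queue [15, 12, 11, 10, 9, 6, 4, 3, 2]
Visit 15 → queue [12, 11, 10, 9, 6, 4, 3, 2]
Visit 12; enqueue 8 → queue [11, 10, 9, 6, 4, 3, 2, 8]
Visit 11; enqueue 14 → queue [10, 9, 6, 4, 3, 2, 8, 14]
Visit 10 → queue [9, 6, 4, 3, 2, 8, 14]
Visit 9 → queue [6, 4, 3, 2, 8, 14]
Visit 6; enqueue 16, 7 → queue [4, 3, 2, 8, 14, 16, 7]
Visit 4 → queue [3, 2, 8, 14, 16, 7]
Visit 3 → queue [2, 8, 14, 16, 7]
Visit 2; enqueue 13, 5 → queue [8, 14, 16, 7, 13, 5]
Visit 8 → queue [14, 16, 7, 13, 5]
Visit 14 → queue [16, 7, 13, 5]
Visit 16 → queue [7, 13, 5]
Visit 7 → queue [13, 5]
Visit 13 → queue [5]
Visit 5 → queue []

Visit order: 1, 15, 12, 11, 10, 9, 6, 4, 3, 2, 8, 14, 16, 7, 13, 5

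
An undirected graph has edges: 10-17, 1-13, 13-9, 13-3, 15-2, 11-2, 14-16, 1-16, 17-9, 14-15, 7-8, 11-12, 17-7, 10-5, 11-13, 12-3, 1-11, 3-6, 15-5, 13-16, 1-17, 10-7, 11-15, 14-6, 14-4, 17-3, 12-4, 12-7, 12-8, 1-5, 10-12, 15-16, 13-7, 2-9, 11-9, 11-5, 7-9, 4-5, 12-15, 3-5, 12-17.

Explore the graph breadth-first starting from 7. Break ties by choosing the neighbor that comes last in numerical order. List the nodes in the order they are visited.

7 17 13 12 10 9 8 3 1 16 11 15 4 5 2 6 14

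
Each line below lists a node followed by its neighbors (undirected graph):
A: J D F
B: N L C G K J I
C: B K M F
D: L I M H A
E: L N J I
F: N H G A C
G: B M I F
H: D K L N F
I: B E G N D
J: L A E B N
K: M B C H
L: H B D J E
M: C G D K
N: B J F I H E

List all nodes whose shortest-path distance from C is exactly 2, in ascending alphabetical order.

Level 0: C
Level 1: B, F, K, M
Level 2: A, D, G, H, I, J, L, N
Level 3: E

A, D, G, H, I, J, L, N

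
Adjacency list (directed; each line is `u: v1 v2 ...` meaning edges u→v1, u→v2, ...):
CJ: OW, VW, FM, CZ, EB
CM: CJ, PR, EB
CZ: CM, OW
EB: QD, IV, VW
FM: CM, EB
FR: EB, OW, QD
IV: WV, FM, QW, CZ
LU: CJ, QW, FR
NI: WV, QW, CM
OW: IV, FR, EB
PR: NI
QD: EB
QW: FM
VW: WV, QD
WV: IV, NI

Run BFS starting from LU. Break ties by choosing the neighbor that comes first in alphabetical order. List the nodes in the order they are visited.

LU, CJ, FR, QW, CZ, EB, FM, OW, VW, QD, CM, IV, WV, PR, NI

Visit LU; enqueue CJ, FR, QW → queue [CJ, FR, QW]
Visit CJ; enqueue CZ, EB, FM, OW, VW → queue [FR, QW, CZ, EB, FM, OW, VW]
Visit FR; enqueue QD → queue [QW, CZ, EB, FM, OW, VW, QD]
Visit QW → queue [CZ, EB, FM, OW, VW, QD]
Visit CZ; enqueue CM → queue [EB, FM, OW, VW, QD, CM]
Visit EB; enqueue IV → queue [FM, OW, VW, QD, CM, IV]
Visit FM → queue [OW, VW, QD, CM, IV]
Visit OW → queue [VW, QD, CM, IV]
Visit VW; enqueue WV → queue [QD, CM, IV, WV]
Visit QD → queue [CM, IV, WV]
Visit CM; enqueue PR → queue [IV, WV, PR]
Visit IV → queue [WV, PR]
Visit WV; enqueue NI → queue [PR, NI]
Visit PR → queue [NI]
Visit NI → queue []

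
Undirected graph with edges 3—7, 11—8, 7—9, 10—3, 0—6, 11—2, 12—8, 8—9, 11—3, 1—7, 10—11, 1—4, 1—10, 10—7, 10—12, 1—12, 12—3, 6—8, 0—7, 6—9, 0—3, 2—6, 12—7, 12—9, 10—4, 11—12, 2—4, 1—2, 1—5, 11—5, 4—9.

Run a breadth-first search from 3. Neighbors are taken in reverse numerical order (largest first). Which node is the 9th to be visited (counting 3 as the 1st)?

Visit 3; enqueue 12, 11, 10, 7, 0 → queue [12, 11, 10, 7, 0]
Visit 12; enqueue 9, 8, 1 → queue [11, 10, 7, 0, 9, 8, 1]
Visit 11; enqueue 5, 2 → queue [10, 7, 0, 9, 8, 1, 5, 2]
Visit 10; enqueue 4 → queue [7, 0, 9, 8, 1, 5, 2, 4]
Visit 7 → queue [0, 9, 8, 1, 5, 2, 4]
Visit 0; enqueue 6 → queue [9, 8, 1, 5, 2, 4, 6]
Visit 9 → queue [8, 1, 5, 2, 4, 6]
Visit 8 → queue [1, 5, 2, 4, 6]
Visit 1 → queue [5, 2, 4, 6]
Visit 5 → queue [2, 4, 6]
Visit 2 → queue [4, 6]
Visit 4 → queue [6]
Visit 6 → queue []

Visit order: 3, 12, 11, 10, 7, 0, 9, 8, 1, 5, 2, 4, 6

1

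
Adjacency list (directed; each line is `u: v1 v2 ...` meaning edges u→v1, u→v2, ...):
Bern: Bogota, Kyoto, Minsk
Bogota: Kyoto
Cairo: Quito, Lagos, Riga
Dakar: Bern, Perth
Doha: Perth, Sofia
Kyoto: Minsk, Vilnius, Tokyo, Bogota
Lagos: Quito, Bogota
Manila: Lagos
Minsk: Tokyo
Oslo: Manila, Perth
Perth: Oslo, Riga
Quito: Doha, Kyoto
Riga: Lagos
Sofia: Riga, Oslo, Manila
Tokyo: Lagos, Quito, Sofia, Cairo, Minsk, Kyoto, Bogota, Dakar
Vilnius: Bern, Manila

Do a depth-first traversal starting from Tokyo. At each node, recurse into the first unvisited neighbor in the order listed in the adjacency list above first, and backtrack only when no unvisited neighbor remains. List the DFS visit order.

Tokyo Lagos Quito Doha Perth Oslo Manila Riga Sofia Kyoto Minsk Vilnius Bern Bogota Cairo Dakar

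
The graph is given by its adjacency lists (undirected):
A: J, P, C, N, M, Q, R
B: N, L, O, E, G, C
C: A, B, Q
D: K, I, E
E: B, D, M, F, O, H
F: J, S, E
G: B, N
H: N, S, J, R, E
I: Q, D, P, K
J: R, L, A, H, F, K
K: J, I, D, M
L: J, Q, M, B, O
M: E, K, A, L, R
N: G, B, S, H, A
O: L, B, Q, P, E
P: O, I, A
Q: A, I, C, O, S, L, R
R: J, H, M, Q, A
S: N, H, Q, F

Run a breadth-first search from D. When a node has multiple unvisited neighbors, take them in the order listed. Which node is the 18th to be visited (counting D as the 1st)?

N

Visit D; enqueue K, I, E → queue [K, I, E]
Visit K; enqueue J, M → queue [I, E, J, M]
Visit I; enqueue Q, P → queue [E, J, M, Q, P]
Visit E; enqueue B, F, O, H → queue [J, M, Q, P, B, F, O, H]
Visit J; enqueue R, L, A → queue [M, Q, P, B, F, O, H, R, L, A]
Visit M → queue [Q, P, B, F, O, H, R, L, A]
Visit Q; enqueue C, S → queue [P, B, F, O, H, R, L, A, C, S]
Visit P → queue [B, F, O, H, R, L, A, C, S]
Visit B; enqueue N, G → queue [F, O, H, R, L, A, C, S, N, G]
Visit F → queue [O, H, R, L, A, C, S, N, G]
Visit O → queue [H, R, L, A, C, S, N, G]
Visit H → queue [R, L, A, C, S, N, G]
Visit R → queue [L, A, C, S, N, G]
Visit L → queue [A, C, S, N, G]
Visit A → queue [C, S, N, G]
Visit C → queue [S, N, G]
Visit S → queue [N, G]
Visit N → queue [G]
Visit G → queue []

Visit order: D, K, I, E, J, M, Q, P, B, F, O, H, R, L, A, C, S, N, G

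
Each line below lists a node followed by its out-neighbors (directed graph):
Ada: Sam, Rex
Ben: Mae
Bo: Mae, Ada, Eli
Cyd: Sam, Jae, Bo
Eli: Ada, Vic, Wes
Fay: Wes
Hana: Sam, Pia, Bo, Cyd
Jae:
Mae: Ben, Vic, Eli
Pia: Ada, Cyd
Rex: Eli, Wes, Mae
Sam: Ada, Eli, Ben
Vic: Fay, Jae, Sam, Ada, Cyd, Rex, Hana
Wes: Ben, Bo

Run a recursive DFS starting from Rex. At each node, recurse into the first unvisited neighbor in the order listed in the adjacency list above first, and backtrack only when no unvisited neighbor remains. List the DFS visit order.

Rex Eli Ada Sam Ben Mae Vic Fay Wes Bo Jae Cyd Hana Pia

Visit Rex
Rex → Eli
Eli → Ada
Ada → Sam
Sam → Ben
Ben → Mae
Mae → Vic
Vic → Fay
Fay → Wes
Wes → Bo
Vic → Jae
Vic → Cyd
Vic → Hana
Hana → Pia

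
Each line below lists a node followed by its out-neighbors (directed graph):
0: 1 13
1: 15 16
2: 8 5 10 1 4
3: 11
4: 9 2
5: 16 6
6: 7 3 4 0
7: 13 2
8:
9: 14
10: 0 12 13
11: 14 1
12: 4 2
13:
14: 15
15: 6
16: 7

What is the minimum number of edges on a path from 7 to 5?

2

Level 0: 7
Level 1: 2, 13
Level 2: 1, 4, 5, 8, 10
Level 3: 0, 6, 9, 12, 15, 16
Level 4: 3, 14
Level 5: 11
5 first appears at level 2.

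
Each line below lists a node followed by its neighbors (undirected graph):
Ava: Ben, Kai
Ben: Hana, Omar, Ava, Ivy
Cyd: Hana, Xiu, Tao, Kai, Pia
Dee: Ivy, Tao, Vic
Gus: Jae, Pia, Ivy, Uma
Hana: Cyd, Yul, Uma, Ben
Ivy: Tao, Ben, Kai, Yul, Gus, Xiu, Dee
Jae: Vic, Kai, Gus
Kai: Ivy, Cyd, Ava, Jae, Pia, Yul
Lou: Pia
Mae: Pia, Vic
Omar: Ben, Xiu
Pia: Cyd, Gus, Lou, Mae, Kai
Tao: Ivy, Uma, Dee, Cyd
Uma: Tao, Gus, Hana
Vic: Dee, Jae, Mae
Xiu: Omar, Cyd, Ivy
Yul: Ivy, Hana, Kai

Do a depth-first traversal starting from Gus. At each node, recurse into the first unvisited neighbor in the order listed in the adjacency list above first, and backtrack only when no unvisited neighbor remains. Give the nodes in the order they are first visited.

Gus Jae Vic Dee Ivy Tao Uma Hana Cyd Xiu Omar Ben Ava Kai Pia Lou Mae Yul

Visit Gus
Gus → Jae
Jae → Vic
Vic → Dee
Dee → Ivy
Ivy → Tao
Tao → Uma
Uma → Hana
Hana → Cyd
Cyd → Xiu
Xiu → Omar
Omar → Ben
Ben → Ava
Ava → Kai
Kai → Pia
Pia → Lou
Pia → Mae
Kai → Yul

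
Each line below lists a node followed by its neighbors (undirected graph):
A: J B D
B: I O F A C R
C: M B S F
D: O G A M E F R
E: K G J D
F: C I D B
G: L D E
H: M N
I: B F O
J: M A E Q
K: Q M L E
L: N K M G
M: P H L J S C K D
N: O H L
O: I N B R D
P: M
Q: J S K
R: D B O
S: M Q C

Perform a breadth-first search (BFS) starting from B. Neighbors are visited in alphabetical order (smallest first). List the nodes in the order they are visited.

B, A, C, F, I, O, R, D, J, M, S, N, E, G, Q, H, K, L, P

Visit B; enqueue A, C, F, I, O, R → queue [A, C, F, I, O, R]
Visit A; enqueue D, J → queue [C, F, I, O, R, D, J]
Visit C; enqueue M, S → queue [F, I, O, R, D, J, M, S]
Visit F → queue [I, O, R, D, J, M, S]
Visit I → queue [O, R, D, J, M, S]
Visit O; enqueue N → queue [R, D, J, M, S, N]
Visit R → queue [D, J, M, S, N]
Visit D; enqueue E, G → queue [J, M, S, N, E, G]
Visit J; enqueue Q → queue [M, S, N, E, G, Q]
Visit M; enqueue H, K, L, P → queue [S, N, E, G, Q, H, K, L, P]
Visit S → queue [N, E, G, Q, H, K, L, P]
Visit N → queue [E, G, Q, H, K, L, P]
Visit E → queue [G, Q, H, K, L, P]
Visit G → queue [Q, H, K, L, P]
Visit Q → queue [H, K, L, P]
Visit H → queue [K, L, P]
Visit K → queue [L, P]
Visit L → queue [P]
Visit P → queue []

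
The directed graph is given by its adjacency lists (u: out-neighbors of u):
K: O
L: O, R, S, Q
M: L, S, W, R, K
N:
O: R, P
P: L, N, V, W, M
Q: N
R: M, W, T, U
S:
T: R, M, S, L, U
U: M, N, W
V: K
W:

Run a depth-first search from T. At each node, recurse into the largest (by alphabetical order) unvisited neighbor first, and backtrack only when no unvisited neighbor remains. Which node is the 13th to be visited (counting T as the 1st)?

K

Visit T
T → U
U → W
U → N
U → M
M → S
M → R
M → L
L → Q
L → O
O → P
P → V
V → K

Visit order: T, U, W, N, M, S, R, L, Q, O, P, V, K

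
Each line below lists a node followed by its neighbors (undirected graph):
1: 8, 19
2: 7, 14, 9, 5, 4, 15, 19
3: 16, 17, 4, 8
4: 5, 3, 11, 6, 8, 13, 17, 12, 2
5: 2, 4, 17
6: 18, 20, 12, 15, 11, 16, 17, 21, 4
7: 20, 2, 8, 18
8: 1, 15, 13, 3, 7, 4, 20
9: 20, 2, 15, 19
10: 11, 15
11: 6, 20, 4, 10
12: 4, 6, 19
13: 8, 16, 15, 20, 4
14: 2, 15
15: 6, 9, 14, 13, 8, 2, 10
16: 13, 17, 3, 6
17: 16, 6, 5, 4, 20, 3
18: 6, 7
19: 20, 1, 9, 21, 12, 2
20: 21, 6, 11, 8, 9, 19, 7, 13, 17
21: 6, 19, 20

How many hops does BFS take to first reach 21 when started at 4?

2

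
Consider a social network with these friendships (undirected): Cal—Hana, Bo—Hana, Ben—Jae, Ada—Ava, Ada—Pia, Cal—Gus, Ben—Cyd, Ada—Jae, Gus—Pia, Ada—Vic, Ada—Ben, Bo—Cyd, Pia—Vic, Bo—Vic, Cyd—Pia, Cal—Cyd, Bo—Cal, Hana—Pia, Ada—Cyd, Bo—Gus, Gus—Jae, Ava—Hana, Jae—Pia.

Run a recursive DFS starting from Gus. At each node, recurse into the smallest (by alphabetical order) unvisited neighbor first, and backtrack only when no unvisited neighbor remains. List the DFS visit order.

Visit Gus
Gus → Bo
Bo → Cal
Cal → Cyd
Cyd → Ada
Ada → Ava
Ava → Hana
Hana → Pia
Pia → Jae
Jae → Ben
Pia → Vic

Gus, Bo, Cal, Cyd, Ada, Ava, Hana, Pia, Jae, Ben, Vic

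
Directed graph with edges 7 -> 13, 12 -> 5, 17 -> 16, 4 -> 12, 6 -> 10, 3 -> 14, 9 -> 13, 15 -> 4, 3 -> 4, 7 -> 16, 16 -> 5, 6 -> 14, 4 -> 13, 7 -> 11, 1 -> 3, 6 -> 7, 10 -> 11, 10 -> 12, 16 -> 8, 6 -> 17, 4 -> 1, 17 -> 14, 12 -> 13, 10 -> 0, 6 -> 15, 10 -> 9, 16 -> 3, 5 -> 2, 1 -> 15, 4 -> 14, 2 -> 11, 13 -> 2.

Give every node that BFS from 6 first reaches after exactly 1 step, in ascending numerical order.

7, 10, 14, 15, 17

Level 0: 6
Level 1: 7, 10, 14, 15, 17
Level 2: 0, 4, 9, 11, 12, 13, 16
Level 3: 1, 2, 3, 5, 8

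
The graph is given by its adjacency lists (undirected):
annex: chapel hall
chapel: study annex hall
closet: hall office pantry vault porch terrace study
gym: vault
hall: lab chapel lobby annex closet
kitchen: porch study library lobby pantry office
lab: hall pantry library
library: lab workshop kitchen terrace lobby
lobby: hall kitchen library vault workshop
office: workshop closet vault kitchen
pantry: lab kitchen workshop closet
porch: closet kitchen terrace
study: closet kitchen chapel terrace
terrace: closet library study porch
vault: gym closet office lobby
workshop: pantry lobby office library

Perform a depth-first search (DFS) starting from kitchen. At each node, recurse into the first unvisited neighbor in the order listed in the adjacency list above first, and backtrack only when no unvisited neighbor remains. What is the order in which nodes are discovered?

kitchen porch closet hall lab pantry workshop lobby library terrace study chapel annex vault gym office

Visit kitchen
kitchen → porch
porch → closet
closet → hall
hall → lab
lab → pantry
pantry → workshop
workshop → lobby
lobby → library
library → terrace
terrace → study
study → chapel
chapel → annex
lobby → vault
vault → gym
vault → office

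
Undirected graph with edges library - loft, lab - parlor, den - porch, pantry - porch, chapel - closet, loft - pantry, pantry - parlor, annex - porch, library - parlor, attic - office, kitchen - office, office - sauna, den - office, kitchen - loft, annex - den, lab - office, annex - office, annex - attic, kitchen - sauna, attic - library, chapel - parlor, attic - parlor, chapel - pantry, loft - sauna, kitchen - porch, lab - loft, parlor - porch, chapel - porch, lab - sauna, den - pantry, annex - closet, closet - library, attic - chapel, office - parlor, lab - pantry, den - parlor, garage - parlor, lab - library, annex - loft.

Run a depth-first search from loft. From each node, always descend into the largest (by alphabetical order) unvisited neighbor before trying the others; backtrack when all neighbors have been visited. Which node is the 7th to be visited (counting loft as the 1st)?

lab

Visit loft
loft → sauna
sauna → office
office → parlor
parlor → porch
porch → pantry
pantry → lab
lab → library
library → closet
closet → chapel
chapel → attic
attic → annex
annex → den
porch → kitchen
parlor → garage

Visit order: loft, sauna, office, parlor, porch, pantry, lab, library, closet, chapel, attic, annex, den, kitchen, garage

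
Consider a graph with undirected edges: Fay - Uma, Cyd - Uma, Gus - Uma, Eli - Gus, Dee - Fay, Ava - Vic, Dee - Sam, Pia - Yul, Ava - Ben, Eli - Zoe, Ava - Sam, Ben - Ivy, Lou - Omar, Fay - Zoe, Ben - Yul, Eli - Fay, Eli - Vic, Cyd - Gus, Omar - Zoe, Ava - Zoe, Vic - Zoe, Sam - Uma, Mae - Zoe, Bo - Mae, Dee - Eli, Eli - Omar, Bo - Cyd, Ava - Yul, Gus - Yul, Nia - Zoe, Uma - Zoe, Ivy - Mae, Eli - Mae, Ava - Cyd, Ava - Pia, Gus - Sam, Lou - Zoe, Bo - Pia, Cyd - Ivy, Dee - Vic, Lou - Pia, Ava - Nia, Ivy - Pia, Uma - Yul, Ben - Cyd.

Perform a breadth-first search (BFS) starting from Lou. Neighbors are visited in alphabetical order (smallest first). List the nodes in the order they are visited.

Lou → Omar → Pia → Zoe → Eli → Ava → Bo → Ivy → Yul → Fay → Mae → Nia → Uma → Vic → Dee → Gus → Ben → Cyd → Sam

Visit Lou; enqueue Omar, Pia, Zoe → queue [Omar, Pia, Zoe]
Visit Omar; enqueue Eli → queue [Pia, Zoe, Eli]
Visit Pia; enqueue Ava, Bo, Ivy, Yul → queue [Zoe, Eli, Ava, Bo, Ivy, Yul]
Visit Zoe; enqueue Fay, Mae, Nia, Uma, Vic → queue [Eli, Ava, Bo, Ivy, Yul, Fay, Mae, Nia, Uma, Vic]
Visit Eli; enqueue Dee, Gus → queue [Ava, Bo, Ivy, Yul, Fay, Mae, Nia, Uma, Vic, Dee, Gus]
Visit Ava; enqueue Ben, Cyd, Sam → queue [Bo, Ivy, Yul, Fay, Mae, Nia, Uma, Vic, Dee, Gus, Ben, Cyd, Sam]
Visit Bo → queue [Ivy, Yul, Fay, Mae, Nia, Uma, Vic, Dee, Gus, Ben, Cyd, Sam]
Visit Ivy → queue [Yul, Fay, Mae, Nia, Uma, Vic, Dee, Gus, Ben, Cyd, Sam]
Visit Yul → queue [Fay, Mae, Nia, Uma, Vic, Dee, Gus, Ben, Cyd, Sam]
Visit Fay → queue [Mae, Nia, Uma, Vic, Dee, Gus, Ben, Cyd, Sam]
Visit Mae → queue [Nia, Uma, Vic, Dee, Gus, Ben, Cyd, Sam]
Visit Nia → queue [Uma, Vic, Dee, Gus, Ben, Cyd, Sam]
Visit Uma → queue [Vic, Dee, Gus, Ben, Cyd, Sam]
Visit Vic → queue [Dee, Gus, Ben, Cyd, Sam]
Visit Dee → queue [Gus, Ben, Cyd, Sam]
Visit Gus → queue [Ben, Cyd, Sam]
Visit Ben → queue [Cyd, Sam]
Visit Cyd → queue [Sam]
Visit Sam → queue []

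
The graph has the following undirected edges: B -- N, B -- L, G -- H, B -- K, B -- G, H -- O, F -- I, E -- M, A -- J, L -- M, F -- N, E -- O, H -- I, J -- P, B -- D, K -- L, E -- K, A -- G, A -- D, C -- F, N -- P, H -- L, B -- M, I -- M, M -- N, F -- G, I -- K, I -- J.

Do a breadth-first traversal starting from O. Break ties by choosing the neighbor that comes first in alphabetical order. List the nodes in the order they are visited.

Visit O; enqueue E, H → queue [E, H]
Visit E; enqueue K, M → queue [H, K, M]
Visit H; enqueue G, I, L → queue [K, M, G, I, L]
Visit K; enqueue B → queue [M, G, I, L, B]
Visit M; enqueue N → queue [G, I, L, B, N]
Visit G; enqueue A, F → queue [I, L, B, N, A, F]
Visit I; enqueue J → queue [L, B, N, A, F, J]
Visit L → queue [B, N, A, F, J]
Visit B; enqueue D → queue [N, A, F, J, D]
Visit N; enqueue P → queue [A, F, J, D, P]
Visit A → queue [F, J, D, P]
Visit F; enqueue C → queue [J, D, P, C]
Visit J → queue [D, P, C]
Visit D → queue [P, C]
Visit P → queue [C]
Visit C → queue []

O → E → H → K → M → G → I → L → B → N → A → F → J → D → P → C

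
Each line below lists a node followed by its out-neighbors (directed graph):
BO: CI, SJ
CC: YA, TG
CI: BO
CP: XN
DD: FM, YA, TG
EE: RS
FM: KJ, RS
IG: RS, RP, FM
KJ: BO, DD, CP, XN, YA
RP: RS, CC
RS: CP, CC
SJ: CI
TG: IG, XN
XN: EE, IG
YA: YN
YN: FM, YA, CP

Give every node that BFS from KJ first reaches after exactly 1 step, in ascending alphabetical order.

BO, CP, DD, XN, YA

Level 0: KJ
Level 1: BO, CP, DD, XN, YA
Level 2: CI, EE, FM, IG, SJ, TG, YN
Level 3: RP, RS
Level 4: CC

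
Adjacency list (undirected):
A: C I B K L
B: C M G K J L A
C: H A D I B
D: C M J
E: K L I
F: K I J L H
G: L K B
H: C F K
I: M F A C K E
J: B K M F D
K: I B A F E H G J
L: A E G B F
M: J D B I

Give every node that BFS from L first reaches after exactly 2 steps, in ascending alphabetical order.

C, H, I, J, K, M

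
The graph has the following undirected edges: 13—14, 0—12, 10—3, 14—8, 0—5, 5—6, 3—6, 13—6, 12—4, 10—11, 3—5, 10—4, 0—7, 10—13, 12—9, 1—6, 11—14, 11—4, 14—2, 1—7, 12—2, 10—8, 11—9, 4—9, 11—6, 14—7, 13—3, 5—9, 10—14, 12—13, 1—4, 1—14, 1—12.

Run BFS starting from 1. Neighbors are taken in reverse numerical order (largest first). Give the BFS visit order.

1 14 12 7 6 4 13 11 10 8 2 9 0 5 3

Visit 1; enqueue 14, 12, 7, 6, 4 → queue [14, 12, 7, 6, 4]
Visit 14; enqueue 13, 11, 10, 8, 2 → queue [12, 7, 6, 4, 13, 11, 10, 8, 2]
Visit 12; enqueue 9, 0 → queue [7, 6, 4, 13, 11, 10, 8, 2, 9, 0]
Visit 7 → queue [6, 4, 13, 11, 10, 8, 2, 9, 0]
Visit 6; enqueue 5, 3 → queue [4, 13, 11, 10, 8, 2, 9, 0, 5, 3]
Visit 4 → queue [13, 11, 10, 8, 2, 9, 0, 5, 3]
Visit 13 → queue [11, 10, 8, 2, 9, 0, 5, 3]
Visit 11 → queue [10, 8, 2, 9, 0, 5, 3]
Visit 10 → queue [8, 2, 9, 0, 5, 3]
Visit 8 → queue [2, 9, 0, 5, 3]
Visit 2 → queue [9, 0, 5, 3]
Visit 9 → queue [0, 5, 3]
Visit 0 → queue [5, 3]
Visit 5 → queue [3]
Visit 3 → queue []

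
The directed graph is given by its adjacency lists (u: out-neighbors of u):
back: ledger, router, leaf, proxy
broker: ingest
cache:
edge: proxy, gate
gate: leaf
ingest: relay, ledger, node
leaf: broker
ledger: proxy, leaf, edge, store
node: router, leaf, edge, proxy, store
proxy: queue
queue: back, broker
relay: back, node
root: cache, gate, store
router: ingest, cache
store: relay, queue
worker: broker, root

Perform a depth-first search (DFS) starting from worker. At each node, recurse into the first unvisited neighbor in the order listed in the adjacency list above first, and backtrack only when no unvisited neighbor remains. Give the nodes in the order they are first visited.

worker, broker, ingest, relay, back, ledger, proxy, queue, leaf, edge, gate, store, router, cache, node, root

Visit worker
worker → broker
broker → ingest
ingest → relay
relay → back
back → ledger
ledger → proxy
proxy → queue
ledger → leaf
ledger → edge
edge → gate
ledger → store
back → router
router → cache
relay → node
worker → root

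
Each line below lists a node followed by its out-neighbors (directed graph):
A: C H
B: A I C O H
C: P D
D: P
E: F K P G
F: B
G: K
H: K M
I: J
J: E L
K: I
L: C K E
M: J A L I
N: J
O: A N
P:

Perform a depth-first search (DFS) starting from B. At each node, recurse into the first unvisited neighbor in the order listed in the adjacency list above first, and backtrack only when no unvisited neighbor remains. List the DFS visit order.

Visit B
B → A
A → C
C → P
C → D
A → H
H → K
K → I
I → J
J → E
E → F
E → G
J → L
H → M
B → O
O → N

B A C P D H K I J E F G L M O N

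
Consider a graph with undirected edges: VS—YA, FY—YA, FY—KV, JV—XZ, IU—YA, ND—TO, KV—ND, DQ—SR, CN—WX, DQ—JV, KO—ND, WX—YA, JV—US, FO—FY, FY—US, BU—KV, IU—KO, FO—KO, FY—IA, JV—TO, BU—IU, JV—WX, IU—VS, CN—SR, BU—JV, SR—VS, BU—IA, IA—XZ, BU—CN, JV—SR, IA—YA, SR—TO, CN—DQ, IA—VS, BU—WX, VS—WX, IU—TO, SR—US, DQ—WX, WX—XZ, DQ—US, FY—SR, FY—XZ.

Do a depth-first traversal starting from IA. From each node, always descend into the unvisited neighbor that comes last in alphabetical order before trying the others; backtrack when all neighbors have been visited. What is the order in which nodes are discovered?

IA → YA → WX → XZ → JV → US → SR → VS → IU → TO → ND → KV → FY → FO → KO → BU → CN → DQ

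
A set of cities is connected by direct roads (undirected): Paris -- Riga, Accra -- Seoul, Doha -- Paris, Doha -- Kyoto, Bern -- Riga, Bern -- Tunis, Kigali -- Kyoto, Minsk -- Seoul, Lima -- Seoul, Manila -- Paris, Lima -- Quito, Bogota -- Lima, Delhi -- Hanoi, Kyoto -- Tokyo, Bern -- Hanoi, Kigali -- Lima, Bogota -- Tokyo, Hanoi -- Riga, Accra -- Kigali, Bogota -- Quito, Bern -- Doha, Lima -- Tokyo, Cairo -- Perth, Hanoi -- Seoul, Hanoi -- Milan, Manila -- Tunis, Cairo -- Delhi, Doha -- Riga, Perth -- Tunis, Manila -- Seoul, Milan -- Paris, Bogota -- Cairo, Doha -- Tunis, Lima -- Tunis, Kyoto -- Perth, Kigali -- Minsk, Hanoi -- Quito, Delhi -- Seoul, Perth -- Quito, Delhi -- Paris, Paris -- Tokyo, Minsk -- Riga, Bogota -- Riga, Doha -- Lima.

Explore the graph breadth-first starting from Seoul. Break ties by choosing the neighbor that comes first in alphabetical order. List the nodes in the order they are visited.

Visit Seoul; enqueue Accra, Delhi, Hanoi, Lima, Manila, Minsk → queue [Accra, Delhi, Hanoi, Lima, Manila, Minsk]
Visit Accra; enqueue Kigali → queue [Delhi, Hanoi, Lima, Manila, Minsk, Kigali]
Visit Delhi; enqueue Cairo, Paris → queue [Hanoi, Lima, Manila, Minsk, Kigali, Cairo, Paris]
Visit Hanoi; enqueue Bern, Milan, Quito, Riga → queue [Lima, Manila, Minsk, Kigali, Cairo, Paris, Bern, Milan, Quito, Riga]
Visit Lima; enqueue Bogota, Doha, Tokyo, Tunis → queue [Manila, Minsk, Kigali, Cairo, Paris, Bern, Milan, Quito, Riga, Bogota, Doha, Tokyo, Tunis]
Visit Manila → queue [Minsk, Kigali, Cairo, Paris, Bern, Milan, Quito, Riga, Bogota, Doha, Tokyo, Tunis]
Visit Minsk → queue [Kigali, Cairo, Paris, Bern, Milan, Quito, Riga, Bogota, Doha, Tokyo, Tunis]
Visit Kigali; enqueue Kyoto → queue [Cairo, Paris, Bern, Milan, Quito, Riga, Bogota, Doha, Tokyo, Tunis, Kyoto]
Visit Cairo; enqueue Perth → queue [Paris, Bern, Milan, Quito, Riga, Bogota, Doha, Tokyo, Tunis, Kyoto, Perth]
Visit Paris → queue [Bern, Milan, Quito, Riga, Bogota, Doha, Tokyo, Tunis, Kyoto, Perth]
Visit Bern → queue [Milan, Quito, Riga, Bogota, Doha, Tokyo, Tunis, Kyoto, Perth]
Visit Milan → queue [Quito, Riga, Bogota, Doha, Tokyo, Tunis, Kyoto, Perth]
Visit Quito → queue [Riga, Bogota, Doha, Tokyo, Tunis, Kyoto, Perth]
Visit Riga → queue [Bogota, Doha, Tokyo, Tunis, Kyoto, Perth]
Visit Bogota → queue [Doha, Tokyo, Tunis, Kyoto, Perth]
Visit Doha → queue [Tokyo, Tunis, Kyoto, Perth]
Visit Tokyo → queue [Tunis, Kyoto, Perth]
Visit Tunis → queue [Kyoto, Perth]
Visit Kyoto → queue [Perth]
Visit Perth → queue []

Seoul, Accra, Delhi, Hanoi, Lima, Manila, Minsk, Kigali, Cairo, Paris, Bern, Milan, Quito, Riga, Bogota, Doha, Tokyo, Tunis, Kyoto, Perth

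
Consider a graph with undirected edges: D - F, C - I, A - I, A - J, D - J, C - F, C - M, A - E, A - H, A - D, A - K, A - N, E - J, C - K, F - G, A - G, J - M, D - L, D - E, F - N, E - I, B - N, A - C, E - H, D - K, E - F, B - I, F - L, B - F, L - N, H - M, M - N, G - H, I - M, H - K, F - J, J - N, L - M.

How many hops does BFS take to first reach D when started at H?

Level 0: H
Level 1: A, E, G, K, M
Level 2: C, D, F, I, J, L, N
Level 3: B
D first appears at level 2.

2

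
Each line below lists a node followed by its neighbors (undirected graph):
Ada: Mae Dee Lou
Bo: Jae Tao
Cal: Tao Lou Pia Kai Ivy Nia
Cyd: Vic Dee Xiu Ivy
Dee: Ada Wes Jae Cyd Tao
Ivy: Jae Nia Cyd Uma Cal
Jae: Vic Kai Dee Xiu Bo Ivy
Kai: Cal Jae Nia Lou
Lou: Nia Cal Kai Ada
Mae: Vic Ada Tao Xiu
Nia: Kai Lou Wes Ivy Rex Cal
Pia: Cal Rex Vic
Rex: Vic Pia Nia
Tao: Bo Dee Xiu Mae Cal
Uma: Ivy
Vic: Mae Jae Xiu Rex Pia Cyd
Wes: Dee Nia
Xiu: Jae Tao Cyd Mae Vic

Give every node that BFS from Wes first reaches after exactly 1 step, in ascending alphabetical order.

Dee, Nia

Level 0: Wes
Level 1: Dee, Nia
Level 2: Ada, Cal, Cyd, Ivy, Jae, Kai, Lou, Rex, Tao
Level 3: Bo, Mae, Pia, Uma, Vic, Xiu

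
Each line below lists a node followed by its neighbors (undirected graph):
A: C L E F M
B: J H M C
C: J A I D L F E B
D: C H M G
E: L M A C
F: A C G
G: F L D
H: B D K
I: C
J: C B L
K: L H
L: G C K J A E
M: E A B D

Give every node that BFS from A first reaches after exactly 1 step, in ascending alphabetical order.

Level 0: A
Level 1: C, E, F, L, M
Level 2: B, D, G, I, J, K
Level 3: H

C, E, F, L, M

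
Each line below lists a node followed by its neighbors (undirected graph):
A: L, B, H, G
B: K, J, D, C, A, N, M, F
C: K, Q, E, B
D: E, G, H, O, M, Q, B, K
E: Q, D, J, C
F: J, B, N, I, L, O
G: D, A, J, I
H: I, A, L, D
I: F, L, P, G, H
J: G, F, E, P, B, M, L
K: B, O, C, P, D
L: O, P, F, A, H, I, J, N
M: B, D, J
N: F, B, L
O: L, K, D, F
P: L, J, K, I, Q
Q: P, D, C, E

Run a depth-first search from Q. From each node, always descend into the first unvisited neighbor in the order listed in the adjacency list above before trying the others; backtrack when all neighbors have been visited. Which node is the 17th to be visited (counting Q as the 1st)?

M

Visit Q
Q → P
P → L
L → O
O → K
K → B
B → J
J → G
G → D
D → E
E → C
D → H
H → I
I → F
F → N
H → A
D → M

Visit order: Q, P, L, O, K, B, J, G, D, E, C, H, I, F, N, A, M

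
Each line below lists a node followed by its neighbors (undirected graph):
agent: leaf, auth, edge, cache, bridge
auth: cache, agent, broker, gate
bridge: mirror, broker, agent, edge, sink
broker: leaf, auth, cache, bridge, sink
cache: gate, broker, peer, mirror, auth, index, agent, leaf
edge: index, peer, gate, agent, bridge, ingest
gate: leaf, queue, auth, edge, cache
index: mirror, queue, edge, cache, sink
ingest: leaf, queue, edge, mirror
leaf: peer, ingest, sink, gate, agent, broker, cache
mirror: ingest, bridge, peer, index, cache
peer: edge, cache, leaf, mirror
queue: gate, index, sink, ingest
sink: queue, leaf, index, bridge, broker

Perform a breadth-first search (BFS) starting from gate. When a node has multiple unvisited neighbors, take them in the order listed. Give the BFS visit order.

gate, leaf, queue, auth, edge, cache, peer, ingest, sink, agent, broker, index, bridge, mirror

Visit gate; enqueue leaf, queue, auth, edge, cache → queue [leaf, queue, auth, edge, cache]
Visit leaf; enqueue peer, ingest, sink, agent, broker → queue [queue, auth, edge, cache, peer, ingest, sink, agent, broker]
Visit queue; enqueue index → queue [auth, edge, cache, peer, ingest, sink, agent, broker, index]
Visit auth → queue [edge, cache, peer, ingest, sink, agent, broker, index]
Visit edge; enqueue bridge → queue [cache, peer, ingest, sink, agent, broker, index, bridge]
Visit cache; enqueue mirror → queue [peer, ingest, sink, agent, broker, index, bridge, mirror]
Visit peer → queue [ingest, sink, agent, broker, index, bridge, mirror]
Visit ingest → queue [sink, agent, broker, index, bridge, mirror]
Visit sink → queue [agent, broker, index, bridge, mirror]
Visit agent → queue [broker, index, bridge, mirror]
Visit broker → queue [index, bridge, mirror]
Visit index → queue [bridge, mirror]
Visit bridge → queue [mirror]
Visit mirror → queue []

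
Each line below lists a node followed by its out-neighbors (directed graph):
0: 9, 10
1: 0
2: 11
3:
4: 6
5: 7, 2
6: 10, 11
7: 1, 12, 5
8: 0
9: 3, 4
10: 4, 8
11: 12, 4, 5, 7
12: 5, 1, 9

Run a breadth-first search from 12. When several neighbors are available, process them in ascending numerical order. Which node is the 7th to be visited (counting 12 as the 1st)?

7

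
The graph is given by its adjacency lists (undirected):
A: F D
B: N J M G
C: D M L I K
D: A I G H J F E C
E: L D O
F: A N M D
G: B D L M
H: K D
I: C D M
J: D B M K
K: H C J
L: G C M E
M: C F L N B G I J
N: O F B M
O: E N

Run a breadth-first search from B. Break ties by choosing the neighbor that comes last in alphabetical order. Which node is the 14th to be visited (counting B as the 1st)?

A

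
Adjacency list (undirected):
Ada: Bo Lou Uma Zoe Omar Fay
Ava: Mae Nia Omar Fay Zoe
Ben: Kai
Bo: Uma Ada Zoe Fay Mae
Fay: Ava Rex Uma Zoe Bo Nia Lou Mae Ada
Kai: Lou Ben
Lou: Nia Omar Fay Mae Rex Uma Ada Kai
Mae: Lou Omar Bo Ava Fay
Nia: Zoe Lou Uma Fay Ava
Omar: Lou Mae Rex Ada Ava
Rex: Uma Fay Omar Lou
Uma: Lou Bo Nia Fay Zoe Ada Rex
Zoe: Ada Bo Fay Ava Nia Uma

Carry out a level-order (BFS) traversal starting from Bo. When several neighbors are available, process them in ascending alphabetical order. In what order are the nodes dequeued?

Visit Bo; enqueue Ada, Fay, Mae, Uma, Zoe → queue [Ada, Fay, Mae, Uma, Zoe]
Visit Ada; enqueue Lou, Omar → queue [Fay, Mae, Uma, Zoe, Lou, Omar]
Visit Fay; enqueue Ava, Nia, Rex → queue [Mae, Uma, Zoe, Lou, Omar, Ava, Nia, Rex]
Visit Mae → queue [Uma, Zoe, Lou, Omar, Ava, Nia, Rex]
Visit Uma → queue [Zoe, Lou, Omar, Ava, Nia, Rex]
Visit Zoe → queue [Lou, Omar, Ava, Nia, Rex]
Visit Lou; enqueue Kai → queue [Omar, Ava, Nia, Rex, Kai]
Visit Omar → queue [Ava, Nia, Rex, Kai]
Visit Ava → queue [Nia, Rex, Kai]
Visit Nia → queue [Rex, Kai]
Visit Rex → queue [Kai]
Visit Kai; enqueue Ben → queue [Ben]
Visit Ben → queue []

Bo, Ada, Fay, Mae, Uma, Zoe, Lou, Omar, Ava, Nia, Rex, Kai, Ben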